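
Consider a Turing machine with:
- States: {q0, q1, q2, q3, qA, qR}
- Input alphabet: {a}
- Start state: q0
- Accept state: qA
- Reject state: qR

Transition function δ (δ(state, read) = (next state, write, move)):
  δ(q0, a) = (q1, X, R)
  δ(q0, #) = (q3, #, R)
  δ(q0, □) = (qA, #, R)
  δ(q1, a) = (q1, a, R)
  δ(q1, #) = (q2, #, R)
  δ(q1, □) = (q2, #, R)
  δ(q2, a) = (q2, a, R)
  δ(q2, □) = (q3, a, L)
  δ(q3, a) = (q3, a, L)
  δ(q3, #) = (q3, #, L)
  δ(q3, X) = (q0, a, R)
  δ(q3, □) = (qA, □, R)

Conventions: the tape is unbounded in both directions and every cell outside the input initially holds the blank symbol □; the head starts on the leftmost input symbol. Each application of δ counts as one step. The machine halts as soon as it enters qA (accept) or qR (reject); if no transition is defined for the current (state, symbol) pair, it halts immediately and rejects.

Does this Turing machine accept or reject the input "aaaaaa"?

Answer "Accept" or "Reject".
Trace (configuration after each step, as tape_left[state]tape_right with head position):
Step 0: [q0]aaaaaa (head at position 0)
Step 1: X[q1]aaaaa (head 1)
Step 2: Xa[q1]aaaa (head 2)
Step 3: Xaa[q1]aaa (head 3)
Step 4: Xaaa[q1]aa (head 4)
Step 5: Xaaaa[q1]a (head 5)
Step 6: Xaaaaa[q1]□ (head 6)
Step 7: Xaaaaa#[q2]□ (head 7)
Step 8: Xaaaaa[q3]#a (head 6)
Step 9: Xaaaa[q3]a#a (head 5)
Step 10: Xaaa[q3]aa#a (head 4)
Step 11: Xaa[q3]aaa#a (head 3)
Step 12: Xa[q3]aaaa#a (head 2)
Step 13: X[q3]aaaaa#a (head 1)
Step 14: [q3]Xaaaaa#a (head 0)
Step 15: a[q0]aaaaa#a (head 1)
Step 16: aX[q1]aaaa#a (head 2)
Step 17: aXa[q1]aaa#a (head 3)
Step 18: aXaa[q1]aa#a (head 4)
Step 19: aXaaa[q1]a#a (head 5)
Step 20: aXaaaa[q1]#a (head 6)
Step 21: aXaaaa#[q2]a (head 7)
Step 22: aXaaaa#a[q2]□ (head 8)
Step 23: aXaaaa#[q3]aa (head 7)
Step 24: aXaaaa[q3]#aa (head 6)
Step 25: aXaaa[q3]a#aa (head 5)
Step 26: aXaa[q3]aa#aa (head 4)
Step 27: aXa[q3]aaa#aa (head 3)
Step 28: aX[q3]aaaa#aa (head 2)
Step 29: a[q3]Xaaaa#aa (head 1)
Step 30: aa[q0]aaaa#aa (head 2)
Step 31: aaX[q1]aaa#aa (head 3)
Step 32: aaXa[q1]aa#aa (head 4)
Step 33: aaXaa[q1]a#aa (head 5)
Step 34: aaXaaa[q1]#aa (head 6)
Step 35: aaXaaa#[q2]aa (head 7)
Step 36: aaXaaa#a[q2]a (head 8)
Step 37: aaXaaa#aa[q2]□ (head 9)
Step 38: aaXaaa#a[q3]aa (head 8)
Step 39: aaXaaa#[q3]aaa (head 7)
Step 40: aaXaaa[q3]#aaa (head 6)
Step 41: aaXaa[q3]a#aaa (head 5)
Step 42: aaXa[q3]aa#aaa (head 4)
Step 43: aaX[q3]aaa#aaa (head 3)
Step 44: aa[q3]Xaaa#aaa (head 2)
Step 45: aaa[q0]aaa#aaa (head 3)
Step 46: aaaX[q1]aa#aaa (head 4)
Step 47: aaaXa[q1]a#aaa (head 5)
Step 48: aaaXaa[q1]#aaa (head 6)
Step 49: aaaXaa#[q2]aaa (head 7)
Step 50: aaaXaa#a[q2]aa (head 8)
Step 51: aaaXaa#aa[q2]a (head 9)
Step 52: aaaXaa#aaa[q2]□ (head 10)
Step 53: aaaXaa#aa[q3]aa (head 9)
Step 54: aaaXaa#a[q3]aaa (head 8)
Step 55: aaaXaa#[q3]aaaa (head 7)
Step 56: aaaXaa[q3]#aaaa (head 6)
Step 57: aaaXa[q3]a#aaaa (head 5)
Step 58: aaaX[q3]aa#aaaa (head 4)
Step 59: aaa[q3]Xaa#aaaa (head 3)
Step 60: aaaa[q0]aa#aaaa (head 4)
Step 61: aaaaX[q1]a#aaaa (head 5)
Step 62: aaaaXa[q1]#aaaa (head 6)
Step 63: aaaaXa#[q2]aaaa (head 7)
Step 64: aaaaXa#a[q2]aaa (head 8)
Step 65: aaaaXa#aa[q2]aa (head 9)
Step 66: aaaaXa#aaa[q2]a (head 10)
Step 67: aaaaXa#aaaa[q2]□ (head 11)
Step 68: aaaaXa#aaa[q3]aa (head 10)
Step 69: aaaaXa#aa[q3]aaa (head 9)
Step 70: aaaaXa#a[q3]aaaa (head 8)
Step 71: aaaaXa#[q3]aaaaa (head 7)
Step 72: aaaaXa[q3]#aaaaa (head 6)
Step 73: aaaaX[q3]a#aaaaa (head 5)
Step 74: aaaa[q3]Xa#aaaaa (head 4)
Step 75: aaaaa[q0]a#aaaaa (head 5)
Step 76: aaaaaX[q1]#aaaaa (head 6)
Step 77: aaaaaX#[q2]aaaaa (head 7)
Step 78: aaaaaX#a[q2]aaaa (head 8)
Step 79: aaaaaX#aa[q2]aaa (head 9)
Step 80: aaaaaX#aaa[q2]aa (head 10)
Step 81: aaaaaX#aaaa[q2]a (head 11)
Step 82: aaaaaX#aaaaa[q2]□ (head 12)
Step 83: aaaaaX#aaaa[q3]aa (head 11)
Step 84: aaaaaX#aaa[q3]aaa (head 10)
Step 85: aaaaaX#aa[q3]aaaa (head 9)
Step 86: aaaaaX#a[q3]aaaaa (head 8)
Step 87: aaaaaX#[q3]aaaaaa (head 7)
Step 88: aaaaaX[q3]#aaaaaa (head 6)
Step 89: aaaaa[q3]X#aaaaaa (head 5)
Step 90: aaaaaa[q0]#aaaaaa (head 6)
Step 91: aaaaaa#[q3]aaaaaa (head 7)
Step 92: aaaaaa[q3]#aaaaaa (head 6)
Step 93: aaaaa[q3]a#aaaaaa (head 5)
Step 94: aaaa[q3]aa#aaaaaa (head 4)
Step 95: aaa[q3]aaa#aaaaaa (head 3)
Step 96: aa[q3]aaaa#aaaaaa (head 2)
Step 97: a[q3]aaaaa#aaaaaa (head 1)
Step 98: [q3]aaaaaa#aaaaaa (head 0)
Step 99: [q3]□aaaaaa#aaaaaa (head -1)
Step 100: □[qA]aaaaaa#aaaaaa (head 0)
The machine is in qA, so it halts and accepts.

Final answer: Accept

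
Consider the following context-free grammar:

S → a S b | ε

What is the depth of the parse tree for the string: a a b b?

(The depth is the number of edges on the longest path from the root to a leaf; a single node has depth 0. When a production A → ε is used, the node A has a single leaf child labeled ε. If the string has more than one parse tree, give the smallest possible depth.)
The only parse tree applies S → a S b 2 times (once per matching a…b pair) and then S → ε.
The S nodes sit at depths 0, 1, …, 2; the innermost S (depth 2) has the single child ε at depth 3.
The terminal leaves a, b are at depths 1..2, so the longest root-to-leaf path is S → S → … → S → ε with 3 edges.
Depth = 3.

Final answer: 3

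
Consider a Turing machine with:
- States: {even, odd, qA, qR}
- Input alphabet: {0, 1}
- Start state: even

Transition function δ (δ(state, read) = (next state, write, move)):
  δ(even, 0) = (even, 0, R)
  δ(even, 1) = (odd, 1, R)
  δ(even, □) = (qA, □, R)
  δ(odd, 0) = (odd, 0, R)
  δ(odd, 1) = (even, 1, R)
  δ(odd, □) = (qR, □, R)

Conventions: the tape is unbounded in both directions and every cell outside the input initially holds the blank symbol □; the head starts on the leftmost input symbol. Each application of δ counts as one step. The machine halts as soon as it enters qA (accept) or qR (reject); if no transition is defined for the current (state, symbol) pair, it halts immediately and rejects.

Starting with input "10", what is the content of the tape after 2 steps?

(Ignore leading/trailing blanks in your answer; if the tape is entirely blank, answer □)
Step 0: [even]10 (head at position 0)
Step 1: δ(even, 1) = (odd, 1, R)  ⊢  1[odd]0 (head at position 1)
Step 2: δ(odd, 0) = (odd, 0, R)  ⊢  10[odd]□ (head at position 2)
Tape after 2 steps (ignoring surrounding blanks): 10

Final answer: Tape: 10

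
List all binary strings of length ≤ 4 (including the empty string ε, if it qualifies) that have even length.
Checking every binary string of length 0 to 4:
  Length 0: accepted: ε | rejected: (none)
  Length 1: accepted: (none) | rejected: 0, 1
  Length 2: accepted: 00, 01, 10, 11 | rejected: (none)
  Length 3: accepted: (none) | rejected: 000, 001, 010, 011, 100, 101, 110, 111
  Length 4: accepted: 0000, 0001, 0010, 0011, 0100, 0101, 0110, 0111, 1000, 1001, 1010, 1011, 1100, 1101, 1110, 1111 | rejected: (none)
Total: 21 string(s).

Final answer: ε, 00, 01, 10, 11, 0000, 0001, 0010, 0011, 0100, 0101, 0110, 0111, 1000, 1001, 1010, 1011, 1100, 1101, 1110, 1111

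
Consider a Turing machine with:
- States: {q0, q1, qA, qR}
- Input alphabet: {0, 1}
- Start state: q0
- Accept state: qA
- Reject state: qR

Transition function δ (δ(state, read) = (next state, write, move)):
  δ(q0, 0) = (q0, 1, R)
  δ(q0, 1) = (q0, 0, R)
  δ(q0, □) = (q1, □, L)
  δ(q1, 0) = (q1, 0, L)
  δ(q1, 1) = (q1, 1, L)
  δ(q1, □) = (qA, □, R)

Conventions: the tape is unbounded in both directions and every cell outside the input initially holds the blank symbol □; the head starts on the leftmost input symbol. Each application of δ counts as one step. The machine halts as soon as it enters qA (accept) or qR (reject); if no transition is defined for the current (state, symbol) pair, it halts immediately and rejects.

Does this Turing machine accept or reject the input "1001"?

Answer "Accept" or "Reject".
Step 0: [q0]1001 (head at position 0)
Step 1: δ(q0, 1) = (q0, 0, R)  ⊢  0[q0]001 (head at position 1)
Step 2: δ(q0, 0) = (q0, 1, R)  ⊢  01[q0]01 (head at position 2)
Step 3: δ(q0, 0) = (q0, 1, R)  ⊢  011[q0]1 (head at position 3)
Step 4: δ(q0, 1) = (q0, 0, R)  ⊢  0110[q0]□ (head at position 4)
Step 5: δ(q0, □) = (q1, □, L)  ⊢  011[q1]0□ (head at position 3)
Step 6: δ(q1, 0) = (q1, 0, L)  ⊢  01[q1]10□ (head at position 2)
Step 7: δ(q1, 1) = (q1, 1, L)  ⊢  0[q1]110□ (head at position 1)
Step 8: δ(q1, 1) = (q1, 1, L)  ⊢  [q1]0110□ (head at position 0)
Step 9: δ(q1, 0) = (q1, 0, L)  ⊢  [q1]□0110□ (head at position -1)
Step 10: δ(q1, □) = (qA, □, R)  ⊢  □[qA]0110□ (head at position 0)
The machine is in qA, so it halts and accepts.

Final answer: Accept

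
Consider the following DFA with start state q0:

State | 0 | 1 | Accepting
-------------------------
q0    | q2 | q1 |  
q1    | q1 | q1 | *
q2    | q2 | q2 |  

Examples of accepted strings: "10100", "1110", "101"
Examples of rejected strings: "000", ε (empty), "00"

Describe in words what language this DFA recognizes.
non-empty binary strings starting with 1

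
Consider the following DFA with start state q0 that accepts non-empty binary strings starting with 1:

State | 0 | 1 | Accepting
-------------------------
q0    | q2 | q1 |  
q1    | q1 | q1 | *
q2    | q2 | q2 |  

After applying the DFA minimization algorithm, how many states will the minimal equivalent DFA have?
All 3 states are reachable from q0, so none can be removed as unreachable.
Table-filling: first mark every (accepting, non-accepting) pair as distinguishable (accepting: {q1}; non-accepting: {q0, q2}).
Round 1: (q0, q2) on '1' go to q1 and q2, already distinguishable → mark.
Every pair of states is distinguishable, so the DFA is already minimal.
Equivalence classes: {q0}, {q1}, {q2} → 3 states.

Final answer: 3 states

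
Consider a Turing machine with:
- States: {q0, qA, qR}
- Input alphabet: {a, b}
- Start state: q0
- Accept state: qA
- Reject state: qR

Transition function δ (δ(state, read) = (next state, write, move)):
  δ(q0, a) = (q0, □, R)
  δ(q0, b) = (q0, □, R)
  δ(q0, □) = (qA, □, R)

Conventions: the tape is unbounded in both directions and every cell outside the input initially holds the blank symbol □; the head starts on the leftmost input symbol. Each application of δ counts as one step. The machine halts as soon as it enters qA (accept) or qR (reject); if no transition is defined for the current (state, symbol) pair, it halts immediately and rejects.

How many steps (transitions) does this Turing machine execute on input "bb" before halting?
Step 0: [q0]bb (head at position 0)
Step 1: δ(q0, b) = (q0, □, R)  ⊢  □[q0]b (head at position 1)
Step 2: δ(q0, b) = (q0, □, R)  ⊢  □□[q0]□ (head at position 2)
Step 3: δ(q0, □) = (qA, □, R)  ⊢  □□□[qA]□ (head at position 3)
The machine is in qA, so it halts and accepts.
Number of transitions executed: 3.

Final answer: 3 steps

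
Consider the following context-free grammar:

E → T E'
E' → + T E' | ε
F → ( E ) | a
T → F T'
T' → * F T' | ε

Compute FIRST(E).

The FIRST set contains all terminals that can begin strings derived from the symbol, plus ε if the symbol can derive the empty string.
FIRST(F): F → ( E ) contributes '(' and F → a contributes 'a', so FIRST(F) = {(, a}. F is not nullable.
FIRST(T): T → F T' begins with F, and F is not nullable, so FIRST(T) = FIRST(F) = {(, a}.
FIRST(E): E → T E' begins with T, and T is not nullable, so FIRST(E) = FIRST(T) = {(, a}.

Final answer: {(, a}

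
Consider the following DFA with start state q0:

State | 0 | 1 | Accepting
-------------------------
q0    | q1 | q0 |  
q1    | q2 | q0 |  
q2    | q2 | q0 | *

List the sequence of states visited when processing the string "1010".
q0 → q0 → q1 → q0 → q1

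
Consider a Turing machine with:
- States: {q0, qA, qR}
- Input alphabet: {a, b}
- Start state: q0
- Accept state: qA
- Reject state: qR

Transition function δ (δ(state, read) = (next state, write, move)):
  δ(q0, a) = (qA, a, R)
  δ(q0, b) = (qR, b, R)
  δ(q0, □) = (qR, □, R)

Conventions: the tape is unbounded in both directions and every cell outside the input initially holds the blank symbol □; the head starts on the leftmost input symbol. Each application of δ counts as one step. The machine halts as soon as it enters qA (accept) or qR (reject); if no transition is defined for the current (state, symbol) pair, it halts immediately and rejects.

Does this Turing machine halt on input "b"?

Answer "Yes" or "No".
Step 0: [q0]b (head at position 0)
Step 1: δ(q0, b) = (qR, b, R)  ⊢  b[qR]□ (head at position 1)
The machine is in qR, so it halts and rejects.
It halts after 1 steps.

Final answer: Yes - halts after 1 steps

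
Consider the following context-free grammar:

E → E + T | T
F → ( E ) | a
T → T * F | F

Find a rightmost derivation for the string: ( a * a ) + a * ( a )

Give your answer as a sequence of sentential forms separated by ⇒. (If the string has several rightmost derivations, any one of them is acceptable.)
Start with E.
Step 1: the rightmost non-terminal is E; apply E → E + T:  E + T
Step 2: the rightmost non-terminal is T; apply T → T * F:  E + T * F
Step 3: the rightmost non-terminal is F; apply F → ( E ):  E + T * ( E )
Step 4: the rightmost non-terminal is E; apply E → T:  E + T * ( T )
Step 5: the rightmost non-terminal is T; apply T → F:  E + T * ( F )
Step 6: the rightmost non-terminal is F; apply F → a:  E + T * ( a )
Step 7: the rightmost non-terminal is T; apply T → F:  E + F * ( a )
Step 8: the rightmost non-terminal is F; apply F → a:  E + a * ( a )
Step 9: the rightmost non-terminal is E; apply E → T:  T + a * ( a )
Step 10: the rightmost non-terminal is T; apply T → F:  F + a * ( a )
Step 11: the rightmost non-terminal is F; apply F → ( E ):  ( E ) + a * ( a )
Step 12: the rightmost non-terminal is E; apply E → T:  ( T ) + a * ( a )
Step 13: the rightmost non-terminal is T; apply T → T * F:  ( T * F ) + a * ( a )
Step 14: the rightmost non-terminal is F; apply F → a:  ( T * a ) + a * ( a )
Step 15: the rightmost non-terminal is T; apply T → F:  ( F * a ) + a * ( a )
Step 16: the rightmost non-terminal is F; apply F → a:  ( a * a ) + a * ( a )

Final answer: E ⇒ E + T ⇒ E + T * F ⇒ E + T * ( E ) ⇒ E + T * ( T ) ⇒ E + T * ( F ) ⇒ E + T * ( a ) ⇒ E + F * ( a ) ⇒ E + a * ( a ) ⇒ T + a * ( a ) ⇒ F + a * ( a ) ⇒ ( E ) + a * ( a ) ⇒ ( T ) + a * ( a ) ⇒ ( T * F ) + a * ( a ) ⇒ ( T * a ) + a * ( a ) ⇒ ( F * a ) + a * ( a ) ⇒ ( a * a ) + a * ( a )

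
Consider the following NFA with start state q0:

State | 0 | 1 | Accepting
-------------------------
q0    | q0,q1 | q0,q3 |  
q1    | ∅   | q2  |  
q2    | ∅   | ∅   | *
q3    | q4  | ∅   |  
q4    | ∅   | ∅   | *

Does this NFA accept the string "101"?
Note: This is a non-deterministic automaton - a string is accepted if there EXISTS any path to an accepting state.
Track the set of states the NFA could be in: start {q0}
Read '1': {q0} → {q0, q3}
Read '0': {q0, q3} → {q0, q1, q4}
Read '1': {q0, q1, q4} → {q0, q2, q3}
Final set {q0, q2, q3} contains accepting state(s) {q2} → accepted.

Final answer: Yes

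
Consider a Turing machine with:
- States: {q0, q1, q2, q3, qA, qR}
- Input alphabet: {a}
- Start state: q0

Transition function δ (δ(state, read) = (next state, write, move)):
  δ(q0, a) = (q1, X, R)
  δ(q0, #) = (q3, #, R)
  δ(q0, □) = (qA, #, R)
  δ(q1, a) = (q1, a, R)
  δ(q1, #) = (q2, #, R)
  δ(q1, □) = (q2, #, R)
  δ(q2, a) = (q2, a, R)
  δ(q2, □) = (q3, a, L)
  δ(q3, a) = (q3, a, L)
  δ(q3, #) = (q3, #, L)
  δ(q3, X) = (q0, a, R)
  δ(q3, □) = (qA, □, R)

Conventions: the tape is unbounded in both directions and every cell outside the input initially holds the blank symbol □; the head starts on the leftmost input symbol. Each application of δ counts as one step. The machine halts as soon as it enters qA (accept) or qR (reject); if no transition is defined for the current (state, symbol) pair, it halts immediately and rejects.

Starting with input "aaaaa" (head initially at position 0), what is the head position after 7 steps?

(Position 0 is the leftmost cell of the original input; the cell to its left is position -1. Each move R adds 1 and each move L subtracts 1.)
Step 0: [q0]aaaaa (head at position 0)
Step 1: δ(q0, a) = (q1, X, R)  ⊢  X[q1]aaaa (head at position 1)
Step 2: δ(q1, a) = (q1, a, R)  ⊢  Xa[q1]aaa (head at position 2)
Step 3: δ(q1, a) = (q1, a, R)  ⊢  Xaa[q1]aa (head at position 3)
Step 4: δ(q1, a) = (q1, a, R)  ⊢  Xaaa[q1]a (head at position 4)
Step 5: δ(q1, a) = (q1, a, R)  ⊢  Xaaaa[q1]□ (head at position 5)
Step 6: δ(q1, □) = (q2, #, R)  ⊢  Xaaaa#[q2]□ (head at position 6)
Step 7: δ(q2, □) = (q3, a, L)  ⊢  Xaaaa[q3]#a (head at position 5)
Head position after 7 steps: 5

Final answer: Position 5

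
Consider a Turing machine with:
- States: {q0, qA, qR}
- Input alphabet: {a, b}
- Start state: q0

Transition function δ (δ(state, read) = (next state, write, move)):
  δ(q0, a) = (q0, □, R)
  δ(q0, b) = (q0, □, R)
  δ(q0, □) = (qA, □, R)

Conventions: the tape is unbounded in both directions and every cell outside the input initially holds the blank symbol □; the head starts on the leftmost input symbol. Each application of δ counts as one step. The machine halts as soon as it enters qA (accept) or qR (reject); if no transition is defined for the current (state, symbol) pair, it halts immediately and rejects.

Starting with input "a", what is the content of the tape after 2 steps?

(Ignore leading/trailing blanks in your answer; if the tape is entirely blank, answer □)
Step 0: [q0]a (head at position 0)
Step 1: δ(q0, a) = (q0, □, R)  ⊢  □[q0]□ (head at position 1)
Step 2: δ(q0, □) = (qA, □, R)  ⊢  □□[qA]□ (head at position 2)
Tape after 2 steps (ignoring surrounding blanks): □

Final answer: Tape: □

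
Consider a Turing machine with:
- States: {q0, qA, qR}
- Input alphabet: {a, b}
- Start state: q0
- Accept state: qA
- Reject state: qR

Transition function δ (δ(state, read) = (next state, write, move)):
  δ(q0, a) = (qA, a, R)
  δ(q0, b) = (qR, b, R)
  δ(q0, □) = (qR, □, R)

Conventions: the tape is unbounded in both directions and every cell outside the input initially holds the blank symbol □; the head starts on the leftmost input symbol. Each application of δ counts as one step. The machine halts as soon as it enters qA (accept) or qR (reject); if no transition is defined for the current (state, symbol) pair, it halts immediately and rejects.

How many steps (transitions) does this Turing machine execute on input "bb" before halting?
Step 0: [q0]bb (head at position 0)
Step 1: δ(q0, b) = (qR, b, R)  ⊢  b[qR]b (head at position 1)
The machine is in qR, so it halts and rejects.
Number of transitions executed: 1.

Final answer: 1 steps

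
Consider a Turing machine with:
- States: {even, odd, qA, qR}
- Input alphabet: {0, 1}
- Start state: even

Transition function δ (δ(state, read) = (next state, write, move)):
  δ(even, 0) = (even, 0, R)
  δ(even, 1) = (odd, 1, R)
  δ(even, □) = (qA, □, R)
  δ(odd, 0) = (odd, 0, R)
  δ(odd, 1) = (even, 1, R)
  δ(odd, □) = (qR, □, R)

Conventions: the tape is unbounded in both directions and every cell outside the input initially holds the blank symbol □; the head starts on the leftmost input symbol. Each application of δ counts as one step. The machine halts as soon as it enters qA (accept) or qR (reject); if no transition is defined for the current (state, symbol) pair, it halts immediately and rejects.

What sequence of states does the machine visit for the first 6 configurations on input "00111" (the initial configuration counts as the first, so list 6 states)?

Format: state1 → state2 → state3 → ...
Step 0: [even]00111 (head at position 0)
Step 1: δ(even, 0) = (even, 0, R)  ⊢  0[even]0111 (head at position 1)
Step 2: δ(even, 0) = (even, 0, R)  ⊢  00[even]111 (head at position 2)
Step 3: δ(even, 1) = (odd, 1, R)  ⊢  001[odd]11 (head at position 3)
Step 4: δ(odd, 1) = (even, 1, R)  ⊢  0011[even]1 (head at position 4)
Step 5: δ(even, 1) = (odd, 1, R)  ⊢  00111[odd]□ (head at position 5)
Reading off the states of these 6 configurations: even → even → even → odd → even → odd

Final answer: even → even → even → odd → even → odd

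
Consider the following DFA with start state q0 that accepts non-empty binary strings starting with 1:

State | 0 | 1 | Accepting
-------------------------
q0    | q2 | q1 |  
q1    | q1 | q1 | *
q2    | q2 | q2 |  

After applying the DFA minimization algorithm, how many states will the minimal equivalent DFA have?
All 3 states are reachable from q0, so none can be removed as unreachable.
Table-filling: first mark every (accepting, non-accepting) pair as distinguishable (accepting: {q1}; non-accepting: {q0, q2}).
Round 1: (q0, q2) on '1' go to q1 and q2, already distinguishable → mark.
Every pair of states is distinguishable, so the DFA is already minimal.
Equivalence classes: {q0}, {q1}, {q2} → 3 states.

Final answer: 3 states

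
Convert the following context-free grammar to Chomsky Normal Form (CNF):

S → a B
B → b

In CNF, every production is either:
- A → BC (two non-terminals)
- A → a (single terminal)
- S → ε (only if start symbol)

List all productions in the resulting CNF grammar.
The grammar has no ε-productions or unit productions to eliminate.
S → a B has terminal a in a right-hand side of length ≥ 2: introduce T_a → a and use T_a in place of a.
B → b is already in CNF (single terminal) – keep it.
S → a B becomes S → T_a B.
Resulting CNF grammar (3 productions): T_a → a; B → b; S → T_a B

Final answer: T_a → a; B → b; S → T_a B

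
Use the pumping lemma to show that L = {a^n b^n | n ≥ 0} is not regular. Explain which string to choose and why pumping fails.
Language: L = {a^n b^n | n ≥ 0} (equal numbers of a's followed by b's)
Step 1: Assume for contradiction that L is regular, with pumping length p.
Step 2: Choose s = a^p b^p. Then s ∈ L (it has p a's followed by p b's) and |s| ≥ p.
Step 3: Consider any decomposition s = xyz with |xy| ≤ p and |y| > 0. Since |xy| ≤ p and the first p symbols of s are all a's, y = a^k for some k with 1 ≤ k ≤ p.
Step 4: Pumping up (i = 2): xy²z = a^(p+k) b^p, which has more a's than b's, so xy²z ∉ L.
This contradicts the pumping lemma, so L is not regular.

Final answer: Choose s = a^p b^p. Since |xy| ≤ p, y = a^k with k ≥ 1. Then xy²z = a^(p+k) b^p ∉ L.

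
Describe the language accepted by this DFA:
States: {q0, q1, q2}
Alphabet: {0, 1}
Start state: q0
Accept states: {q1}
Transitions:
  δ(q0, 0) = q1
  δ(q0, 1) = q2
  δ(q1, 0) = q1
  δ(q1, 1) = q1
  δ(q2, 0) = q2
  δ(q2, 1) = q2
Analyzing the DFA structure:
Start state: q0
Accept states: {q1}
Interpreting what each state remembers (checking against the transitions):
  q0: nothing has been read yet
  q1: the first symbol was 0
  q2: the first symbol was 1 (trap state)
  δ(q0, 0): in q0 (nothing has been read yet), after reading 0 we have: the first symbol was 0 → q1
  δ(q0, 1): in q0 (nothing has been read yet), after reading 1 we have: the first symbol was 1 (trap state) → q2
  δ(q1, 0): in q1 (the first symbol was 0), after reading 0 we have: the first symbol was 0 → q1
  δ(q1, 1): in q1 (the first symbol was 0), after reading 1 we have: the first symbol was 0 → q1
  δ(q2, 0): in q2 (the first symbol was 1 (trap state)), after reading 0 we have: the first symbol was 1 (trap state) → q2
  δ(q2, 1): in q2 (the first symbol was 1 (trap state)), after reading 1 we have: the first symbol was 1 (trap state) → q2
A string is accepted iff it ends in {q1}, i.e. the first symbol was 0.
Language: All binary strings starting with 0

Final answer: All binary strings starting with 0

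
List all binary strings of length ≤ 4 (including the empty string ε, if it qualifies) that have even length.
Checking every binary string of length 0 to 4:
  Length 0: accepted: ε | rejected: (none)
  Length 1: accepted: (none) | rejected: 0, 1
  Length 2: accepted: 00, 01, 10, 11 | rejected: (none)
  Length 3: accepted: (none) | rejected: 000, 001, 010, 011, 100, 101, 110, 111
  Length 4: accepted: 0000, 0001, 0010, 0011, 0100, 0101, 0110, 0111, 1000, 1001, 1010, 1011, 1100, 1101, 1110, 1111 | rejected: (none)
Total: 21 string(s).

Final answer: ε, 00, 01, 10, 11, 0000, 0001, 0010, 0011, 0100, 0101, 0110, 0111, 1000, 1001, 1010, 1011, 1100, 1101, 1110, 1111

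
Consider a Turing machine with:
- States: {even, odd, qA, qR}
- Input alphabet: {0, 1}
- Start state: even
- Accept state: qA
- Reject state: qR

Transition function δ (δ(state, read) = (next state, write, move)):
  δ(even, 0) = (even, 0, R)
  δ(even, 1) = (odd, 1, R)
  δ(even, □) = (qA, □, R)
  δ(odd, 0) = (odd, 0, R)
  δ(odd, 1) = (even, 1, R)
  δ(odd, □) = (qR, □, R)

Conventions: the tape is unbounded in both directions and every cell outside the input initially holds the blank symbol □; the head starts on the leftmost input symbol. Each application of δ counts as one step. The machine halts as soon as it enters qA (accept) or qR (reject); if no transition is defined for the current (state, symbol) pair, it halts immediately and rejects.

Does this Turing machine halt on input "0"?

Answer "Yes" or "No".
Step 0: [even]0 (head at position 0)
Step 1: δ(even, 0) = (even, 0, R)  ⊢  0[even]□ (head at position 1)
Step 2: δ(even, □) = (qA, □, R)  ⊢  0□[qA]□ (head at position 2)
The machine is in qA, so it halts and accepts.
It halts after 2 steps.

Final answer: Yes - halts after 2 steps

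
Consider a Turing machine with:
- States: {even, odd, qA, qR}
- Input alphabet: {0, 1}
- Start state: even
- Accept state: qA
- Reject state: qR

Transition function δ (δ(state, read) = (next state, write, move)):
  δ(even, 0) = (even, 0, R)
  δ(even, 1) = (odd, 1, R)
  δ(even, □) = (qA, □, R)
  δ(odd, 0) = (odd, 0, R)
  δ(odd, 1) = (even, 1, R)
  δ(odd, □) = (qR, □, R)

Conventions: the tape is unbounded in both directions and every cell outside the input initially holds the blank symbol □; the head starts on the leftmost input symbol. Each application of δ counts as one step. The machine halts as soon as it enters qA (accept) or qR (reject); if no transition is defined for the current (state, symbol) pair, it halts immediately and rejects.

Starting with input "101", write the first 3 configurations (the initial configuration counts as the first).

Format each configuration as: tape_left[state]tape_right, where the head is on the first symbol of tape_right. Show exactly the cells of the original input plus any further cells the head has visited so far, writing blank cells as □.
Step 0: [even]101 (head at position 0)
Step 1: δ(even, 1) = (odd, 1, R)  ⊢  1[odd]01 (head at position 1)
Step 2: δ(odd, 0) = (odd, 0, R)  ⊢  10[odd]1 (head at position 2)

Final answer: [even]101 ⊢ 1[odd]01 ⊢ 10[odd]1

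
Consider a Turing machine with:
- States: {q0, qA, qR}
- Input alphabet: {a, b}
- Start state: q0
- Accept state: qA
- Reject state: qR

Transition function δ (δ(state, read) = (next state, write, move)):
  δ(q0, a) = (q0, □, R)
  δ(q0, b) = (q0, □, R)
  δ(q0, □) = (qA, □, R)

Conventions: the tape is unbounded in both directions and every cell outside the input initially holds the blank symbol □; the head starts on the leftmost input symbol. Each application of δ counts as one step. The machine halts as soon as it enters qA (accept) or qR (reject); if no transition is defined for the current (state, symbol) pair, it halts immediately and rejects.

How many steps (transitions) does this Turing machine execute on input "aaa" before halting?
Step 0: [q0]aaa (head at position 0)
Step 1: δ(q0, a) = (q0, □, R)  ⊢  □[q0]aa (head at position 1)
Step 2: δ(q0, a) = (q0, □, R)  ⊢  □□[q0]a (head at position 2)
Step 3: δ(q0, a) = (q0, □, R)  ⊢  □□□[q0]□ (head at position 3)
Step 4: δ(q0, □) = (qA, □, R)  ⊢  □□□□[qA]□ (head at position 4)
The machine is in qA, so it halts and accepts.
Number of transitions executed: 4.

Final answer: 4 steps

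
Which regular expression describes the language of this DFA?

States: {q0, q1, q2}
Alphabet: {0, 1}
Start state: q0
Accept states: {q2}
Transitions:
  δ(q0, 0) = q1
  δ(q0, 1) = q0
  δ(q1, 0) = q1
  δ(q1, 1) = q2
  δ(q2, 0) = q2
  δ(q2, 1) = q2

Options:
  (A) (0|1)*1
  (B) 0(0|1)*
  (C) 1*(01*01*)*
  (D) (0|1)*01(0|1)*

Testing sample strings against the DFA:
  '11' -> rejected
  '10001' -> accepted
  '0111' -> accepted
  '10' -> rejected
Checking each option for a counterexample:
  (A) (0|1)*1: '1' is rejected by the DFA but matches the regex → eliminated
  (B) 0(0|1)*: '0' is rejected by the DFA but matches the regex → eliminated
  (C) 1*(01*01*)*: ε is rejected by the DFA but matches the regex → eliminated
  (D) (0|1)*01(0|1)*: agrees with the DFA on all strings of length ≤ 4
Only (D) (0|1)*01(0|1)* is consistent with the DFA.

Final answer: (D) (0|1)*01(0|1)*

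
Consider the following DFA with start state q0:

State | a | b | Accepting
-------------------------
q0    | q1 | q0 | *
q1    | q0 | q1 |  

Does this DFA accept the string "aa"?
Start in q0.
Read 'a': q0 → q1
Read 'a': q1 → q0
Final state q0 is accepting, so the string is accepted.

Final answer: Yes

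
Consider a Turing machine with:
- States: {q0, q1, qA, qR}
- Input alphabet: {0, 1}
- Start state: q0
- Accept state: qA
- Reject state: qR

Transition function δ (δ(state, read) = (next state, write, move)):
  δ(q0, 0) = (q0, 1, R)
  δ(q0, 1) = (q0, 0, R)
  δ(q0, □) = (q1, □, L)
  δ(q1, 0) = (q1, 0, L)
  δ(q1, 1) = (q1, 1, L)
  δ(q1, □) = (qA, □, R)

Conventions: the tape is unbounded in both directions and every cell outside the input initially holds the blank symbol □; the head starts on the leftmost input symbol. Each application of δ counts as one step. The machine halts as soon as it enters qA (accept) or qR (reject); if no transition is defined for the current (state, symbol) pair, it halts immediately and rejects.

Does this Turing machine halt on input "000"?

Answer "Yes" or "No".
Step 0: [q0]000 (head at position 0)
Step 1: δ(q0, 0) = (q0, 1, R)  ⊢  1[q0]00 (head at position 1)
Step 2: δ(q0, 0) = (q0, 1, R)  ⊢  11[q0]0 (head at position 2)
Step 3: δ(q0, 0) = (q0, 1, R)  ⊢  111[q0]□ (head at position 3)
Step 4: δ(q0, □) = (q1, □, L)  ⊢  11[q1]1□ (head at position 2)
Step 5: δ(q1, 1) = (q1, 1, L)  ⊢  1[q1]11□ (head at position 1)
Step 6: δ(q1, 1) = (q1, 1, L)  ⊢  [q1]111□ (head at position 0)
Step 7: δ(q1, 1) = (q1, 1, L)  ⊢  [q1]□111□ (head at position -1)
Step 8: δ(q1, □) = (qA, □, R)  ⊢  □[qA]111□ (head at position 0)
The machine is in qA, so it halts and accepts.
It halts after 8 steps.

Final answer: Yes - halts after 8 steps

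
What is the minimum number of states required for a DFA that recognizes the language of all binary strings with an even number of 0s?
Language: binary strings with an even number of 0s
Lower bound (Myhill–Nerode): the prefixes ε, 0 are pairwise distinguishable:
  ε vs 0: suffix ε distinguishes them (ε has zero 0s (accepted), 0 has one 0 (rejected))
So any DFA needs at least 2 states.
Upper bound: a DFA with 2 states exists (one state per class above).
Minimum states: 2

Final answer: 2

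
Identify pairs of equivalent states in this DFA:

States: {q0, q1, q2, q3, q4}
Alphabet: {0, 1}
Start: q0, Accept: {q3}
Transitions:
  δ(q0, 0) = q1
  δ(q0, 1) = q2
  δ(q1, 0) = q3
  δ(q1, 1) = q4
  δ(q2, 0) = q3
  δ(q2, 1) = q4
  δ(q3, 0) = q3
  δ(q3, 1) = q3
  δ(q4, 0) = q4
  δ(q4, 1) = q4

Using the table-filling algorithm:
Round 0 – mark pairs where exactly one state is accepting: (q0,q3), (q1,q3), (q2,q3), (q3,q4)
Round 1 – newly marked: (q0,q1) [on 0: q1 vs q3, already marked]; (q0,q2) [on 0: q1 vs q3, already marked]; (q1,q4) [on 0: q3 vs q4, already marked]; (q2,q4) [on 0: q3 vs q4, already marked]
Round 2 – newly marked: (q0,q4) [on 0: q1 vs q4, already marked]
No further pairs can be marked.
(q1, q2) unmarked: δ(q1,0)=q3, δ(q2,0)=q3; δ(q1,1)=q4, δ(q2,1)=q4 → equivalent
Equivalent pairs: (q1, q2)

Final answer: Equivalent pairs: (q1, q2)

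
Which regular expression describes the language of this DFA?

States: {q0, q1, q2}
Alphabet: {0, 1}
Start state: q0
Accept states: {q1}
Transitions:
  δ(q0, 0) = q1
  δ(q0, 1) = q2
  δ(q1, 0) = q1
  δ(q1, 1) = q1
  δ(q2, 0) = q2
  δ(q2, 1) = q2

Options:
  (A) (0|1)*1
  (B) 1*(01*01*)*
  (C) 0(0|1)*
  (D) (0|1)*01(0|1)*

Testing sample strings against the DFA:
  '11' -> rejected
  '10' -> rejected
  '1111' -> rejected
  '100' -> rejected
Checking each option for a counterexample:
  (A) (0|1)*1: '0' is accepted by the DFA but does not match the regex → eliminated
  (B) 1*(01*01*)*: ε is rejected by the DFA but matches the regex → eliminated
  (C) 0(0|1)*: agrees with the DFA on all strings of length ≤ 4
  (D) (0|1)*01(0|1)*: '0' is accepted by the DFA but does not match the regex → eliminated
Only (C) 0(0|1)* is consistent with the DFA.

Final answer: (C) 0(0|1)*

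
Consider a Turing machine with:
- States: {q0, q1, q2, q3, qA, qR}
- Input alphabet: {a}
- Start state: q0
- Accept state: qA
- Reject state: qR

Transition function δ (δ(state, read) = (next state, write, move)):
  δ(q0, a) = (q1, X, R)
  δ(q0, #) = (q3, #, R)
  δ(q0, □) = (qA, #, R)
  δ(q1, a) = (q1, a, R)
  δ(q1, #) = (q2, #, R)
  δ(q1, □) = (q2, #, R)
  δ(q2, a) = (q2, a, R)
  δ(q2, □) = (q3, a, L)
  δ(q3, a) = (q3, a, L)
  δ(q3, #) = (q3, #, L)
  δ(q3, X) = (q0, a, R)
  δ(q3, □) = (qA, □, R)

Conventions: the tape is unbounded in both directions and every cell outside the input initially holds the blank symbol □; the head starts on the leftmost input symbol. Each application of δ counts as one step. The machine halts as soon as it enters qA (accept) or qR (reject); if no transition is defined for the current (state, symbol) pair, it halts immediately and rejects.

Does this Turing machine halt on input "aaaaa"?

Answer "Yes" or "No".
Trace (configuration after each step, as tape_left[state]tape_right with head position):
Step 0: [q0]aaaaa (head at position 0)
Step 1: X[q1]aaaa (head 1)
Step 2: Xa[q1]aaa (head 2)
Step 3: Xaa[q1]aa (head 3)
Step 4: Xaaa[q1]a (head 4)
Step 5: Xaaaa[q1]□ (head 5)
Step 6: Xaaaa#[q2]□ (head 6)
Step 7: Xaaaa[q3]#a (head 5)
Step 8: Xaaa[q3]a#a (head 4)
Step 9: Xaa[q3]aa#a (head 3)
Step 10: Xa[q3]aaa#a (head 2)
Step 11: X[q3]aaaa#a (head 1)
Step 12: [q3]Xaaaa#a (head 0)
Step 13: a[q0]aaaa#a (head 1)
Step 14: aX[q1]aaa#a (head 2)
Step 15: aXa[q1]aa#a (head 3)
Step 16: aXaa[q1]a#a (head 4)
Step 17: aXaaa[q1]#a (head 5)
Step 18: aXaaa#[q2]a (head 6)
Step 19: aXaaa#a[q2]□ (head 7)
Step 20: aXaaa#[q3]aa (head 6)
Step 21: aXaaa[q3]#aa (head 5)
Step 22: aXaa[q3]a#aa (head 4)
Step 23: aXa[q3]aa#aa (head 3)
Step 24: aX[q3]aaa#aa (head 2)
Step 25: a[q3]Xaaa#aa (head 1)
Step 26: aa[q0]aaa#aa (head 2)
Step 27: aaX[q1]aa#aa (head 3)
Step 28: aaXa[q1]a#aa (head 4)
Step 29: aaXaa[q1]#aa (head 5)
Step 30: aaXaa#[q2]aa (head 6)
Step 31: aaXaa#a[q2]a (head 7)
Step 32: aaXaa#aa[q2]□ (head 8)
Step 33: aaXaa#a[q3]aa (head 7)
Step 34: aaXaa#[q3]aaa (head 6)
Step 35: aaXaa[q3]#aaa (head 5)
Step 36: aaXa[q3]a#aaa (head 4)
Step 37: aaX[q3]aa#aaa (head 3)
Step 38: aa[q3]Xaa#aaa (head 2)
Step 39: aaa[q0]aa#aaa (head 3)
Step 40: aaaX[q1]a#aaa (head 4)
Step 41: aaaXa[q1]#aaa (head 5)
Step 42: aaaXa#[q2]aaa (head 6)
Step 43: aaaXa#a[q2]aa (head 7)
Step 44: aaaXa#aa[q2]a (head 8)
Step 45: aaaXa#aaa[q2]□ (head 9)
Step 46: aaaXa#aa[q3]aa (head 8)
Step 47: aaaXa#a[q3]aaa (head 7)
Step 48: aaaXa#[q3]aaaa (head 6)
Step 49: aaaXa[q3]#aaaa (head 5)
Step 50: aaaX[q3]a#aaaa (head 4)
Step 51: aaa[q3]Xa#aaaa (head 3)
Step 52: aaaa[q0]a#aaaa (head 4)
Step 53: aaaaX[q1]#aaaa (head 5)
Step 54: aaaaX#[q2]aaaa (head 6)
Step 55: aaaaX#a[q2]aaa (head 7)
Step 56: aaaaX#aa[q2]aa (head 8)
Step 57: aaaaX#aaa[q2]a (head 9)
Step 58: aaaaX#aaaa[q2]□ (head 10)
Step 59: aaaaX#aaa[q3]aa (head 9)
Step 60: aaaaX#aa[q3]aaa (head 8)
Step 61: aaaaX#a[q3]aaaa (head 7)
Step 62: aaaaX#[q3]aaaaa (head 6)
Step 63: aaaaX[q3]#aaaaa (head 5)
Step 64: aaaa[q3]X#aaaaa (head 4)
Step 65: aaaaa[q0]#aaaaa (head 5)
Step 66: aaaaa#[q3]aaaaa (head 6)
Step 67: aaaaa[q3]#aaaaa (head 5)
Step 68: aaaa[q3]a#aaaaa (head 4)
Step 69: aaa[q3]aa#aaaaa (head 3)
Step 70: aa[q3]aaa#aaaaa (head 2)
Step 71: a[q3]aaaa#aaaaa (head 1)
Step 72: [q3]aaaaa#aaaaa (head 0)
Step 73: [q3]□aaaaa#aaaaa (head -1)
Step 74: □[qA]aaaaa#aaaaa (head 0)
The machine is in qA, so it halts and accepts.
It halts after 74 steps.

Final answer: Yes - halts after 74 steps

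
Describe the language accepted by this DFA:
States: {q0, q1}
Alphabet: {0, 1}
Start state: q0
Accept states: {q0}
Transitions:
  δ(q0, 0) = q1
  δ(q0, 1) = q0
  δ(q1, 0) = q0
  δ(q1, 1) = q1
Analyzing the DFA structure:
Start state: q0
Accept states: {q0}
Interpreting what each state remembers (checking against the transitions):
  q0: an even number of 0s has been read so far
  q1: an odd number of 0s has been read so far
  δ(q0, 0): in q0 (an even number of 0s has been read so far), after reading 0 we have: an odd number of 0s has been read so far → q1
  δ(q0, 1): in q0 (an even number of 0s has been read so far), after reading 1 we have: an even number of 0s has been read so far → q0
  δ(q1, 0): in q1 (an odd number of 0s has been read so far), after reading 0 we have: an even number of 0s has been read so far → q0
  δ(q1, 1): in q1 (an odd number of 0s has been read so far), after reading 1 we have: an odd number of 0s has been read so far → q1
A string is accepted iff it ends in {q0}, i.e. an even number of 0s has been read so far.
Language: All binary strings with an even number of 0s

Final answer: All binary strings with an even number of 0s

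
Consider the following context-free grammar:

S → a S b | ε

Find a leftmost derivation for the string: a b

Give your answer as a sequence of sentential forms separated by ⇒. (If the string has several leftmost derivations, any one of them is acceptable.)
Start with S.
Step 1: the leftmost non-terminal is S; apply S → a S b:  a S b
Step 2: the leftmost non-terminal is S; apply S → ε:  a b

Final answer: S ⇒ a S b ⇒ a b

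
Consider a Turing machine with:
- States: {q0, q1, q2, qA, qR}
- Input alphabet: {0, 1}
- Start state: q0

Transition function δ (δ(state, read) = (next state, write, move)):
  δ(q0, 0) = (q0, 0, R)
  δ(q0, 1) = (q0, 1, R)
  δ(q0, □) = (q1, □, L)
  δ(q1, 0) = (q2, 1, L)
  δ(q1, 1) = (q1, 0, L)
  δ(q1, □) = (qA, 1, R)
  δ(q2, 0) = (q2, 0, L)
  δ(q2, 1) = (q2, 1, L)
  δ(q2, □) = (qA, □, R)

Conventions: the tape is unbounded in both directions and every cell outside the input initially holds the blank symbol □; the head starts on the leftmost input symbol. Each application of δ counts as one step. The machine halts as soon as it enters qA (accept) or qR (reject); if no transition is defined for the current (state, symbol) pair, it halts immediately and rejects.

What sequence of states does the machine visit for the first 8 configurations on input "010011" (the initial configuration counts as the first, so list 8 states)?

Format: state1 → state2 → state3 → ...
Step 0: [q0]010011 (head at position 0)
Step 1: δ(q0, 0) = (q0, 0, R)  ⊢  0[q0]10011 (head at position 1)
Step 2: δ(q0, 1) = (q0, 1, R)  ⊢  01[q0]0011 (head at position 2)
Step 3: δ(q0, 0) = (q0, 0, R)  ⊢  010[q0]011 (head at position 3)
Step 4: δ(q0, 0) = (q0, 0, R)  ⊢  0100[q0]11 (head at position 4)
Step 5: δ(q0, 1) = (q0, 1, R)  ⊢  01001[q0]1 (head at position 5)
Step 6: δ(q0, 1) = (q0, 1, R)  ⊢  010011[q0]□ (head at position 6)
Step 7: δ(q0, □) = (q1, □, L)  ⊢  01001[q1]1□ (head at position 5)
Reading off the states of these 8 configurations: q0 → q0 → q0 → q0 → q0 → q0 → q0 → q1

Final answer: q0 → q0 → q0 → q0 → q0 → q0 → q0 → q1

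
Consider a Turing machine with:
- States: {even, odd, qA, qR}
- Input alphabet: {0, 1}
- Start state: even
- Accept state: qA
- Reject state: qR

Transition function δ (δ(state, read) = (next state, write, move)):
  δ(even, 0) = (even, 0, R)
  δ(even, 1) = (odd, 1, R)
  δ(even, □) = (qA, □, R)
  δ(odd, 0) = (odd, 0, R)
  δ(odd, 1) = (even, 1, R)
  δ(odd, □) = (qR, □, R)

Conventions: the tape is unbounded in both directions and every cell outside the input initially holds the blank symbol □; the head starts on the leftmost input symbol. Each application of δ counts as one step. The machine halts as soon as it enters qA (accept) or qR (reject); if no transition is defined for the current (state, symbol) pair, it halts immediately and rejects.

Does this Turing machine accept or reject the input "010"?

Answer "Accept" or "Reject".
Step 0: [even]010 (head at position 0)
Step 1: δ(even, 0) = (even, 0, R)  ⊢  0[even]10 (head at position 1)
Step 2: δ(even, 1) = (odd, 1, R)  ⊢  01[odd]0 (head at position 2)
Step 3: δ(odd, 0) = (odd, 0, R)  ⊢  010[odd]□ (head at position 3)
Step 4: δ(odd, □) = (qR, □, R)  ⊢  010□[qR]□ (head at position 4)
The machine is in qR, so it halts and rejects.

Final answer: Reject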